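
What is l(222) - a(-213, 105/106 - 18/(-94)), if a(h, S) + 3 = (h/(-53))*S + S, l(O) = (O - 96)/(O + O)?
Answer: -25877949/9769702 ≈ -2.6488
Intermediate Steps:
l(O) = (-96 + O)/(2*O) (l(O) = (-96 + O)/((2*O)) = (-96 + O)*(1/(2*O)) = (-96 + O)/(2*O))
a(h, S) = -3 + S - S*h/53 (a(h, S) = -3 + ((h/(-53))*S + S) = -3 + ((-h/53)*S + S) = -3 + (-S*h/53 + S) = -3 + (S - S*h/53) = -3 + S - S*h/53)
l(222) - a(-213, 105/106 - 18/(-94)) = (½)*(-96 + 222)/222 - (-3 + (105/106 - 18/(-94)) - 1/53*(105/106 - 18/(-94))*(-213)) = (½)*(1/222)*126 - (-3 + (105*(1/106) - 18*(-1/94)) - 1/53*(105*(1/106) - 18*(-1/94))*(-213)) = 21/74 - (-3 + (105/106 + 9/47) - 1/53*(105/106 + 9/47)*(-213)) = 21/74 - (-3 + 5889/4982 - 1/53*5889/4982*(-213)) = 21/74 - (-3 + 5889/4982 + 1254357/264046) = 21/74 - 1*387168/132023 = 21/74 - 387168/132023 = -25877949/9769702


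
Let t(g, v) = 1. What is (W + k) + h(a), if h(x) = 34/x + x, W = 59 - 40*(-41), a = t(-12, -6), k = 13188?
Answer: 14922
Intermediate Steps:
a = 1
W = 1699 (W = 59 + 1640 = 1699)
h(x) = x + 34/x
(W + k) + h(a) = (1699 + 13188) + (1 + 34/1) = 14887 + (1 + 34*1) = 14887 + (1 + 34) = 14887 + 35 = 14922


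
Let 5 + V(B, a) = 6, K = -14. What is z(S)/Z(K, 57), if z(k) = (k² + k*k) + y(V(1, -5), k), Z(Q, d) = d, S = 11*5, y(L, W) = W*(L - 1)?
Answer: 6050/57 ≈ 106.14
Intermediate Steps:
V(B, a) = 1 (V(B, a) = -5 + 6 = 1)
y(L, W) = W*(-1 + L)
S = 55
z(k) = 2*k² (z(k) = (k² + k*k) + k*(-1 + 1) = (k² + k²) + k*0 = 2*k² + 0 = 2*k²)
z(S)/Z(K, 57) = (2*55²)/57 = (2*3025)*(1/57) = 6050*(1/57) = 6050/57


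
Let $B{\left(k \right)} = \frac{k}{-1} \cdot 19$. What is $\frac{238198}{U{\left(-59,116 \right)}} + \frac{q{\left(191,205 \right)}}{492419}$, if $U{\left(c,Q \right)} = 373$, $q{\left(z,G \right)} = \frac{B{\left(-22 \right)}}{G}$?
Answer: $\frac{24045110453124}{37652818835} \approx 638.6$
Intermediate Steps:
$B{\left(k \right)} = - 19 k$ ($B{\left(k \right)} = k \left(-1\right) 19 = - k 19 = - 19 k$)
$q{\left(z,G \right)} = \frac{418}{G}$ ($q{\left(z,G \right)} = \frac{\left(-19\right) \left(-22\right)}{G} = \frac{418}{G}$)
$\frac{238198}{U{\left(-59,116 \right)}} + \frac{q{\left(191,205 \right)}}{492419} = \frac{238198}{373} + \frac{418 \cdot \frac{1}{205}}{492419} = 238198 \cdot \frac{1}{373} + 418 \cdot \frac{1}{205} \cdot \frac{1}{492419} = \frac{238198}{373} + \frac{418}{205} \cdot \frac{1}{492419} = \frac{238198}{373} + \frac{418}{100945895} = \frac{24045110453124}{37652818835}$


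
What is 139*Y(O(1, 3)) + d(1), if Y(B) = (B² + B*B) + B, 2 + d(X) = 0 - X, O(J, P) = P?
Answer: 2916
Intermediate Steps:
d(X) = -2 - X (d(X) = -2 + (0 - X) = -2 - X)
Y(B) = B + 2*B² (Y(B) = (B² + B²) + B = 2*B² + B = B + 2*B²)
139*Y(O(1, 3)) + d(1) = 139*(3*(1 + 2*3)) + (-2 - 1*1) = 139*(3*(1 + 6)) + (-2 - 1) = 139*(3*7) - 3 = 139*21 - 3 = 2919 - 3 = 2916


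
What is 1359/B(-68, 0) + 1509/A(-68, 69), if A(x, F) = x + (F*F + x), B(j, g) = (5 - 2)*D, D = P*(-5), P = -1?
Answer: 420534/4625 ≈ 90.926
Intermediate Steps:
D = 5 (D = -1*(-5) = 5)
B(j, g) = 15 (B(j, g) = (5 - 2)*5 = 3*5 = 15)
A(x, F) = F² + 2*x (A(x, F) = x + (F² + x) = x + (x + F²) = F² + 2*x)
1359/B(-68, 0) + 1509/A(-68, 69) = 1359/15 + 1509/(69² + 2*(-68)) = 1359*(1/15) + 1509/(4761 - 136) = 453/5 + 1509/4625 = 420534/4625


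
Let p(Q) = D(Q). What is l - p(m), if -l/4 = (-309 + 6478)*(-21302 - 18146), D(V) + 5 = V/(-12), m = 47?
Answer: 11681026283/12 ≈ 9.7342e+8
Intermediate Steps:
D(V) = -5 - V/12 (D(V) = -5 + V/(-12) = -5 + V*(-1/12) = -5 - V/12)
p(Q) = -5 - Q/12
l = 973418848 (l = -4*(-309 + 6478)*(-21302 - 18146) = -24676*(-39448) = -4*(-243354712) = 973418848)
l - p(m) = 973418848 - (-5 - 1/12*47) = 973418848 - (-5 - 47/12) = 973418848 - 1*(-107/12) = 973418848 + 107/12 = 11681026283/12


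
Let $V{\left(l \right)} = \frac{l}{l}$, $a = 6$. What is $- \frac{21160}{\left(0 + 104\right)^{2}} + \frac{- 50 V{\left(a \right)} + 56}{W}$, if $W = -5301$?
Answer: $- \frac{4676419}{2388984} \approx -1.9575$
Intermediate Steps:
$V{\left(l \right)} = 1$
$- \frac{21160}{\left(0 + 104\right)^{2}} + \frac{- 50 V{\left(a \right)} + 56}{W} = - \frac{21160}{\left(0 + 104\right)^{2}} + \frac{\left(-50\right) 1 + 56}{-5301} = - \frac{21160}{104^{2}} + \left(-50 + 56\right) \left(- \frac{1}{5301}\right) = - \frac{21160}{10816} + 6 \left(- \frac{1}{5301}\right) = \left(-21160\right) \frac{1}{10816} - \frac{2}{1767} = - \frac{2645}{1352} - \frac{2}{1767} = - \frac{4676419}{2388984}$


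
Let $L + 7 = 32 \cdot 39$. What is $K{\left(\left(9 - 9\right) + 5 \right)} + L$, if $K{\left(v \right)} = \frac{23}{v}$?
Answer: $\frac{6228}{5} \approx 1245.6$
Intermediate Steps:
$L = 1241$ ($L = -7 + 32 \cdot 39 = -7 + 1248 = 1241$)
$K{\left(\left(9 - 9\right) + 5 \right)} + L = \frac{23}{\left(9 - 9\right) + 5} + 1241 = \frac{23}{0 + 5} + 1241 = \frac{23}{5} + 1241 = \frac{6228}{5}$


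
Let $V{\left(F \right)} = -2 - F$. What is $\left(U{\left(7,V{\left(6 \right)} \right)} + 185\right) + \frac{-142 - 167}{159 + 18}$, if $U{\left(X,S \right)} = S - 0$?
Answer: $\frac{10340}{59} \approx 175.25$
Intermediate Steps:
$U{\left(X,S \right)} = S$ ($U{\left(X,S \right)} = S + 0 = S$)
$\left(U{\left(7,V{\left(6 \right)} \right)} + 185\right) + \frac{-142 - 167}{159 + 18} = \left(\left(-2 - 6\right) + 185\right) + \frac{-142 - 167}{159 + 18} = \left(\left(-2 - 6\right) + 185\right) - \frac{309}{177} = \left(-8 + 185\right) - \frac{103}{59} = 177 - \frac{103}{59} = \frac{10340}{59}$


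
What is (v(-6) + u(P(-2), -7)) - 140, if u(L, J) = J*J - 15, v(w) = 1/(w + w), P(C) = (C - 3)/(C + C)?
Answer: -1273/12 ≈ -106.08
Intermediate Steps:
P(C) = (-3 + C)/(2*C) (P(C) = (-3 + C)/((2*C)) = (-3 + C)*(1/(2*C)) = (-3 + C)/(2*C))
v(w) = 1/(2*w)
u(L, J) = -15 + J**2 (u(L, J) = J**2 - 15 = -15 + J**2)
(v(-6) + u(P(-2), -7)) - 140 = ((1/2)/(-6) + (-15 + (-7)**2)) - 140 = ((1/2)*(-1/6) + (-15 + 49)) - 140 = (-1/12 + 34) - 140 = 407/12 - 140 = -1273/12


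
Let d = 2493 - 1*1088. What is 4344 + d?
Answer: 5749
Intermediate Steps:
d = 1405 (d = 2493 - 1088 = 1405)
4344 + d = 4344 + 1405 = 5749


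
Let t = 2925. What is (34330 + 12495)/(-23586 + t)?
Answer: -46825/20661 ≈ -2.2663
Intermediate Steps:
(34330 + 12495)/(-23586 + t) = (34330 + 12495)/(-23586 + 2925) = 46825/(-20661) = 46825*(-1/20661) = -46825/20661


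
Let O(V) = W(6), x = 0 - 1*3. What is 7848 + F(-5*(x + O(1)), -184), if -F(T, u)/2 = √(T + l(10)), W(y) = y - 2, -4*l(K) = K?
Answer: 7848 - I*√30 ≈ 7848.0 - 5.4772*I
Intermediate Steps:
x = -3 (x = 0 - 3 = -3)
l(K) = -K/4
W(y) = -2 + y
O(V) = 4 (O(V) = -2 + 6 = 4)
F(T, u) = -2*√(-5/2 + T) (F(T, u) = -2*√(T - ¼*10) = -2*√(T - 5/2) = -2*√(-5/2 + T))
7848 + F(-5*(x + O(1)), -184) = 7848 - √(-10 + 4*(-5*(-3 + 4))) = 7848 - √(-10 + 4*(-5*1)) = 7848 - √(-10 + 4*(-5)) = 7848 - √(-10 - 20) = 7848 - √(-30) = 7848 - I*√30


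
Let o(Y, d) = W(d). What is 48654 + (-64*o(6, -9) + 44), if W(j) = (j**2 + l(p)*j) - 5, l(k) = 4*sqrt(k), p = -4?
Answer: 43834 + 4608*I ≈ 43834.0 + 4608.0*I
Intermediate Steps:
W(j) = -5 + j**2 + 8*I*j (W(j) = (j**2 + (4*sqrt(-4))*j) - 5 = (j**2 + (4*(2*I))*j) - 5 = (j**2 + (8*I)*j) - 5 = (j**2 + 8*I*j) - 5 = -5 + j**2 + 8*I*j)
o(Y, d) = -5 + d**2 + 8*I*d
48654 + (-64*o(6, -9) + 44) = 48654 + (-64*(-5 + (-9)**2 + 8*I*(-9)) + 44) = 48654 + (-64*(-5 + 81 - 72*I) + 44) = 48654 + (-64*(76 - 72*I) + 44) = 48654 + ((-4864 + 4608*I) + 44) = 48654 + (-4820 + 4608*I) = 43834 + 4608*I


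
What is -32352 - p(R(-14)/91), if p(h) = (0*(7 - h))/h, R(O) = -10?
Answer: -32352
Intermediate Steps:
p(h) = 0 (p(h) = 0/h = 0)
-32352 - p(R(-14)/91) = -32352 - 1*0 = -32352 + 0 = -32352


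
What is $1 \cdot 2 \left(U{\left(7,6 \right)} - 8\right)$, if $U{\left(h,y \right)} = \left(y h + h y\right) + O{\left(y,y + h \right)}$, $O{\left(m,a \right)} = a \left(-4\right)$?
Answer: $48$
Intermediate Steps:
$O{\left(m,a \right)} = - 4 a$
$U{\left(h,y \right)} = - 4 h - 4 y + 2 h y$ ($U{\left(h,y \right)} = \left(y h + h y\right) - 4 \left(y + h\right) = \left(h y + h y\right) - 4 \left(h + y\right) = 2 h y - \left(4 h + 4 y\right) = - 4 h - 4 y + 2 h y$)
$1 \cdot 2 \left(U{\left(7,6 \right)} - 8\right) = 1 \cdot 2 \left(\left(\left(-4\right) 7 - 24 + 2 \cdot 7 \cdot 6\right) - 8\right) = 2 \left(\left(-28 - 24 + 84\right) - 8\right) = 2 \left(32 - 8\right) = 2 \cdot 24 = 48$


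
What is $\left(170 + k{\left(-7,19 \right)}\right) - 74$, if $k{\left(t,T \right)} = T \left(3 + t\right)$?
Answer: $20$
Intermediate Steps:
$\left(170 + k{\left(-7,19 \right)}\right) - 74 = \left(170 + 19 \left(3 - 7\right)\right) - 74 = \left(170 + 19 \left(-4\right)\right) - 74 = \left(170 - 76\right) - 74 = 94 - 74 = 20$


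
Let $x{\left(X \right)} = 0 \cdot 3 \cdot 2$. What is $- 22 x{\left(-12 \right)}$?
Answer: $0$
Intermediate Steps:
$x{\left(X \right)} = 0$ ($x{\left(X \right)} = 0 \cdot 2 = 0$)
$- 22 x{\left(-12 \right)} = \left(-22\right) 0 = 0$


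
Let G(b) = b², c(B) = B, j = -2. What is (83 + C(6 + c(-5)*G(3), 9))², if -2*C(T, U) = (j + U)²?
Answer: 13689/4 ≈ 3422.3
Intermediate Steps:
C(T, U) = -(-2 + U)²/2
(83 + C(6 + c(-5)*G(3), 9))² = (83 - (-2 + 9)²/2)² = (83 - ½*7²)² = (83 - ½*49)² = (83 - 49/2)² = (117/2)² = 13689/4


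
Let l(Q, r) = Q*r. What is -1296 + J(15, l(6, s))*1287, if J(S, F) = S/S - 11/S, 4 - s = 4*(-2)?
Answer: -4764/5 ≈ -952.80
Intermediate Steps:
s = 12 (s = 4 - 4*(-2) = 4 - 1*(-8) = 4 + 8 = 12)
J(S, F) = 1 - 11/S
-1296 + J(15, l(6, s))*1287 = -1296 + ((-11 + 15)/15)*1287 = -1296 + ((1/15)*4)*1287 = -1296 + (4/15)*1287 = -1296 + 1716/5 = -4764/5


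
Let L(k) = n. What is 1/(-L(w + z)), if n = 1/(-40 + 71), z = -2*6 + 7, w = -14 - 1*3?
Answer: -31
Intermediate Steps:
w = -17 (w = -14 - 3 = -17)
z = -5 (z = -12 + 7 = -5)
n = 1/31 ≈ 0.032258
L(k) = 1/31
1/(-L(w + z)) = 1/(-1*1/31) = 1/(-1/31) = -31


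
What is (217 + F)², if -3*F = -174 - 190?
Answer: 1030225/9 ≈ 1.1447e+5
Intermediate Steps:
F = 364/3 (F = -(-174 - 190)/3 = -⅓*(-364) = 364/3 ≈ 121.33)
(217 + F)² = (217 + 364/3)² = (1015/3)² = 1030225/9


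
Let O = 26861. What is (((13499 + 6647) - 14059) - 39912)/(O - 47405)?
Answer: 11275/6848 ≈ 1.6465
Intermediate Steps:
(((13499 + 6647) - 14059) - 39912)/(O - 47405) = (((13499 + 6647) - 14059) - 39912)/(26861 - 47405) = ((20146 - 14059) - 39912)/(-20544) = (6087 - 39912)*(-1/20544) = -33825*(-1/20544) = 11275/6848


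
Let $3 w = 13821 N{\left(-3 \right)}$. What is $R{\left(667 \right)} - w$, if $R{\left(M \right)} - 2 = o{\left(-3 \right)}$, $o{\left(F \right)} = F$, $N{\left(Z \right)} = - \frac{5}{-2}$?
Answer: $- \frac{23037}{2} \approx -11519.0$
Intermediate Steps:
$N{\left(Z \right)} = \frac{5}{2}$ ($N{\left(Z \right)} = \left(-5\right) \left(- \frac{1}{2}\right) = \frac{5}{2}$)
$R{\left(M \right)} = -1$ ($R{\left(M \right)} = 2 - 3 = -1$)
$w = \frac{23035}{2}$ ($w = \frac{13821 \cdot \frac{5}{2}}{3} = \frac{1}{3} \cdot \frac{69105}{2} = \frac{23035}{2} \approx 11518.0$)
$R{\left(667 \right)} - w = -1 - \frac{23035}{2} = - \frac{23037}{2}$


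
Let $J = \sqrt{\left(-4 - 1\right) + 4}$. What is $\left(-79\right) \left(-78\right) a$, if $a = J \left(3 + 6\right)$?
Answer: $55458 i \approx 55458.0 i$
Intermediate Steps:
$J = i$ ($J = \sqrt{-5 + 4} = \sqrt{-1} = i \approx 1.0 i$)
$a = 9 i$ ($a = i \left(3 + 6\right) = i 9 = 9 i \approx 9.0 i$)
$\left(-79\right) \left(-78\right) a = \left(-79\right) \left(-78\right) 9 i = 6162 \cdot 9 i = 55458 i$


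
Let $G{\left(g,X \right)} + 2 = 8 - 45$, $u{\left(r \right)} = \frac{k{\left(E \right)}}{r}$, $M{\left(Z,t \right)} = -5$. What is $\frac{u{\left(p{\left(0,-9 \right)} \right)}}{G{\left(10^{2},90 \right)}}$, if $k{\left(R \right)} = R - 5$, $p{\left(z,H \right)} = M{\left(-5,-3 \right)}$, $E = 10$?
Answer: $\frac{1}{39} \approx 0.025641$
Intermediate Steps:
$p{\left(z,H \right)} = -5$
$k{\left(R \right)} = -5 + R$ ($k{\left(R \right)} = R - 5 = -5 + R$)
$u{\left(r \right)} = \frac{5}{r}$ ($u{\left(r \right)} = \frac{-5 + 10}{r} = \frac{5}{r}$)
$G{\left(g,X \right)} = -39$ ($G{\left(g,X \right)} = -2 + \left(8 - 45\right) = -2 - 37 = -39$)
$\frac{u{\left(p{\left(0,-9 \right)} \right)}}{G{\left(10^{2},90 \right)}} = \frac{5 \frac{1}{-5}}{-39} = 5 \left(- \frac{1}{5}\right) \left(- \frac{1}{39}\right) = \left(-1\right) \left(- \frac{1}{39}\right) = \frac{1}{39}$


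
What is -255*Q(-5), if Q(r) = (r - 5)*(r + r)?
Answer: -25500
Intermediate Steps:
Q(r) = 2*r*(-5 + r) (Q(r) = (-5 + r)*(2*r) = 2*r*(-5 + r))
-255*Q(-5) = -510*(-5)*(-5 - 5) = -510*(-5)*(-10) = -255*100 = -25500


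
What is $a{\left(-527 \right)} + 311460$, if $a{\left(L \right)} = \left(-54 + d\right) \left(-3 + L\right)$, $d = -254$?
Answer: $474700$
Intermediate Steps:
$a{\left(L \right)} = 924 - 308 L$ ($a{\left(L \right)} = \left(-54 - 254\right) \left(-3 + L\right) = - 308 \left(-3 + L\right) = 924 - 308 L$)
$a{\left(-527 \right)} + 311460 = \left(924 - -162316\right) + 311460 = \left(924 + 162316\right) + 311460 = 163240 + 311460 = 474700$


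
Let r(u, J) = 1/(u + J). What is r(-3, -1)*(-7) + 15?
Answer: 67/4 ≈ 16.750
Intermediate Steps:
r(u, J) = 1/(J + u)
r(-3, -1)*(-7) + 15 = -7/(-1 - 3) + 15 = -7/(-4) + 15 = -¼*(-7) + 15 = 7/4 + 15 = 67/4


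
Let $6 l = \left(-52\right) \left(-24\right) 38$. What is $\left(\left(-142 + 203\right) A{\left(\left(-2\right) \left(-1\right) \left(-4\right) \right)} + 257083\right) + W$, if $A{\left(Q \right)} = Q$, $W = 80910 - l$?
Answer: $329601$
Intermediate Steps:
$l = 7904$ ($l = \frac{\left(-52\right) \left(-24\right) 38}{6} = \frac{1248 \cdot 38}{6} = \frac{1}{6} \cdot 47424 = 7904$)
$W = 73006$ ($W = 80910 - 7904 = 73006$)
$\left(\left(-142 + 203\right) A{\left(\left(-2\right) \left(-1\right) \left(-4\right) \right)} + 257083\right) + W = \left(\left(-142 + 203\right) \left(-2\right) \left(-1\right) \left(-4\right) + 257083\right) + 73006 = \left(61 \cdot 2 \left(-4\right) + 257083\right) + 73006 = \left(61 \left(-8\right) + 257083\right) + 73006 = \left(-488 + 257083\right) + 73006 = 256595 + 73006 = 329601$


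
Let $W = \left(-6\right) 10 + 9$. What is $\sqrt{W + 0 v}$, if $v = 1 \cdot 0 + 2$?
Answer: $i \sqrt{51} \approx 7.1414 i$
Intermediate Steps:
$W = -51$ ($W = -60 + 9 = -51$)
$v = 2$ ($v = 0 + 2 = 2$)
$\sqrt{W + 0 v} = \sqrt{-51 + 0 \cdot 2} = \sqrt{-51 + 0} = \sqrt{-51} = i \sqrt{51}$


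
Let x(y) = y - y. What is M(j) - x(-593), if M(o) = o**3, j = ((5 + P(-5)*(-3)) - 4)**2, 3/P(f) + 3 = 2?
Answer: 1000000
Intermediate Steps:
P(f) = -3 (P(f) = 3/(-3 + 2) = 3/(-1) = 3*(-1) = -3)
j = 100 (j = ((5 - 3*(-3)) - 4)**2 = ((5 + 9) - 4)**2 = (14 - 4)**2 = 10**2 = 100)
x(y) = 0
M(j) - x(-593) = 100**3 - 1*0 = 1000000 + 0 = 1000000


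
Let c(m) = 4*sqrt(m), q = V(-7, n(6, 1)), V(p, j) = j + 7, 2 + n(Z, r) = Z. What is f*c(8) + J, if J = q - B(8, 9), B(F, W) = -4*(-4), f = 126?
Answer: -5 + 1008*sqrt(2) ≈ 1420.5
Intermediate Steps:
n(Z, r) = -2 + Z
V(p, j) = 7 + j
B(F, W) = 16
q = 11 (q = 7 + (-2 + 6) = 7 + 4 = 11)
J = -5 (J = 11 - 1*16 = 11 - 16 = -5)
f*c(8) + J = 126*(4*sqrt(8)) - 5 = 126*(4*(2*sqrt(2))) - 5 = 126*(8*sqrt(2)) - 5 = 1008*sqrt(2) - 5 = -5 + 1008*sqrt(2)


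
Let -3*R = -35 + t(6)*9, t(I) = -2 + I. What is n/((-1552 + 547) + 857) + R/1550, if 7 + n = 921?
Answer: -531281/86025 ≈ -6.1759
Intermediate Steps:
n = 914 (n = -7 + 921 = 914)
R = -⅓ (R = -(-35 + (-2 + 6)*9)/3 = -(-35 + 4*9)/3 = -(-35 + 36)/3 = -⅓*1 = -⅓ ≈ -0.33333)
n/((-1552 + 547) + 857) + R/1550 = 914/((-1552 + 547) + 857) - ⅓/1550 = 914/(-1005 + 857) - ⅓*1/1550 = 914/(-148) - 1/4650 = 914*(-1/148) - 1/4650 = -457/74 - 1/4650 = -531281/86025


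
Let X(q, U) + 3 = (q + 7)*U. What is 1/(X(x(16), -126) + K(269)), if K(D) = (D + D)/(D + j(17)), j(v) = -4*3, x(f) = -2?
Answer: -257/162143 ≈ -0.0015850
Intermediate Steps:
j(v) = -12
K(D) = 2*D/(-12 + D) (K(D) = (D + D)/(D - 12) = (2*D)/(-12 + D) = 2*D/(-12 + D))
X(q, U) = -3 + U*(7 + q) (X(q, U) = -3 + (q + 7)*U = -3 + (7 + q)*U = -3 + U*(7 + q))
1/(X(x(16), -126) + K(269)) = 1/((-3 + 7*(-126) - 126*(-2)) + 2*269/(-12 + 269)) = 1/((-3 - 882 + 252) + 2*269/257) = 1/(-633 + 2*269*(1/257)) = 1/(-633 + 538/257) = 1/(-162143/257) = -257/162143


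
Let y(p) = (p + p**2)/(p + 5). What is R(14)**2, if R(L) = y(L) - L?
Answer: 3136/361 ≈ 8.6870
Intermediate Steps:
y(p) = (p + p**2)/(5 + p)
R(L) = -L + L*(1 + L)/(5 + L) (R(L) = L*(1 + L)/(5 + L) - L = -L + L*(1 + L)/(5 + L))
R(14)**2 = (-4*14/(5 + 14))**2 = (-4*14/19)**2 = (-4*14*1/19)**2 = (-56/19)**2 = 3136/361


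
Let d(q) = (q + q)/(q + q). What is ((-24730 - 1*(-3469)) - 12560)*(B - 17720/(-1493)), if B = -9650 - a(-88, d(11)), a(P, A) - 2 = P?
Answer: 482332509572/1493 ≈ 3.2306e+8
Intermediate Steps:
d(q) = 1 (d(q) = (2*q)/((2*q)) = (2*q)*(1/(2*q)) = 1)
a(P, A) = 2 + P
B = -9564 (B = -9650 - (2 - 88) = -9650 - 1*(-86) = -9650 + 86 = -9564)
((-24730 - 1*(-3469)) - 12560)*(B - 17720/(-1493)) = ((-24730 - 1*(-3469)) - 12560)*(-9564 - 17720/(-1493)) = ((-24730 + 3469) - 12560)*(-9564 - 17720*(-1/1493)) = (-21261 - 12560)*(-9564 + 17720/1493) = -33821*(-14261332/1493) = 482332509572/1493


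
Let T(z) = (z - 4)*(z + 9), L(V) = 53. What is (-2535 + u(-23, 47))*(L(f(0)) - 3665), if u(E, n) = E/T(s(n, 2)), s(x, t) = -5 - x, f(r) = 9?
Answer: 18312909/2 ≈ 9.1564e+6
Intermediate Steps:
T(z) = (-4 + z)*(9 + z)
u(E, n) = E/(-61 + (-5 - n)**2 - 5*n) (u(E, n) = E/(-36 + (-5 - n)**2 + 5*(-5 - n)) = E/(-36 + (-5 - n)**2 + (-25 - 5*n)) = E/(-61 + (-5 - n)**2 - 5*n))
(-2535 + u(-23, 47))*(L(f(0)) - 3665) = (-2535 - 23/(-36 + 47**2 + 5*47))*(53 - 3665) = (-2535 - 23/(-36 + 2209 + 235))*(-3612) = (-2535 - 23/2408)*(-3612) = -6104303/2408*(-3612) = 18312909/2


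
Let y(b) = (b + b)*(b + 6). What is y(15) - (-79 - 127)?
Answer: 836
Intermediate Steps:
y(b) = 2*b*(6 + b) (y(b) = (2*b)*(6 + b) = 2*b*(6 + b))
y(15) - (-79 - 127) = 2*15*(6 + 15) - (-79 - 127) = 2*15*21 - 1*(-206) = 630 + 206 = 836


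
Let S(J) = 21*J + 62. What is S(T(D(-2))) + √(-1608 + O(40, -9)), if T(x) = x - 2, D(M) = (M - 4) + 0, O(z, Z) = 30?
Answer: -106 + I*√1578 ≈ -106.0 + 39.724*I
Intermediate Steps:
D(M) = -4 + M (D(M) = (-4 + M) + 0 = -4 + M)
T(x) = -2 + x
S(J) = 62 + 21*J
S(T(D(-2))) + √(-1608 + O(40, -9)) = (62 + 21*(-2 + (-4 - 2))) + √(-1608 + 30) = (62 + 21*(-2 - 6)) + √(-1578) = (62 + 21*(-8)) + I*√1578 = (62 - 168) + I*√1578 = -106 + I*√1578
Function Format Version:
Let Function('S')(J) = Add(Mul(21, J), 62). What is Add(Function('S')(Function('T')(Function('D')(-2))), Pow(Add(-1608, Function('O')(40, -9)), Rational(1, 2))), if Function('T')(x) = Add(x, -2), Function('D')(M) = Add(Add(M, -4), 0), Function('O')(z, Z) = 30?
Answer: Add(-106, Mul(I, Pow(1578, Rational(1, 2)))) ≈ Add(-106.00, Mul(39.724, I))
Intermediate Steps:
Function('D')(M) = Add(-4, M) (Function('D')(M) = Add(Add(-4, M), 0) = Add(-4, M))
Function('T')(x) = Add(-2, x)
Function('S')(J) = Add(62, Mul(21, J))
Add(Function('S')(Function('T')(Function('D')(-2))), Pow(Add(-1608, Function('O')(40, -9)), Rational(1, 2))) = Add(Add(62, Mul(21, Add(-2, Add(-4, -2)))), Pow(Add(-1608, 30), Rational(1, 2))) = Add(Add(62, Mul(21, Add(-2, -6))), Pow(-1578, Rational(1, 2))) = Add(Add(62, Mul(21, -8)), Mul(I, Pow(1578, Rational(1, 2)))) = Add(Add(62, -168), Mul(I, Pow(1578, Rational(1, 2)))) = Add(-106, Mul(I, Pow(1578, Rational(1, 2))))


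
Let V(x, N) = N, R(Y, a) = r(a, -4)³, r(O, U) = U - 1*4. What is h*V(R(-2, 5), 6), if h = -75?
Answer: -450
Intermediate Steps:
r(O, U) = -4 + U (r(O, U) = U - 4 = -4 + U)
R(Y, a) = -512 (R(Y, a) = (-4 - 4)³ = (-8)³ = -512)
h*V(R(-2, 5), 6) = -75*6 = -450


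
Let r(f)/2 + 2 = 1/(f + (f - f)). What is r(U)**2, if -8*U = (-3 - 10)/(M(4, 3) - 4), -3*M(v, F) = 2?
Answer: 144400/1521 ≈ 94.938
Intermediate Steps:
M(v, F) = -2/3 (M(v, F) = -1/3*2 = -2/3)
U = -39/112 (U = -(-3 - 10)/(8*(-2/3 - 4)) = -(-13)/(8*(-14/3)) = -(-13)*(-3)/(8*14) = -1/8*39/14 = -39/112 ≈ -0.34821)
r(f) = -4 + 2/f (r(f) = -4 + 2/(f + (f - f)) = -4 + 2/(f + 0) = -4 + 2/f)
r(U)**2 = (-4 + 2/(-39/112))**2 = (-4 + 2*(-112/39))**2 = (-4 - 224/39)**2 = (-380/39)**2 = 144400/1521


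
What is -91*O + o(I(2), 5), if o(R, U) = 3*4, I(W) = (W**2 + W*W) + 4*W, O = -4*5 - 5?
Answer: 2287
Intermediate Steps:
O = -25 (O = -20 - 5 = -25)
I(W) = 2*W**2 + 4*W (I(W) = (W**2 + W**2) + 4*W = 2*W**2 + 4*W)
o(R, U) = 12
-91*O + o(I(2), 5) = -91*(-25) + 12 = 2275 + 12 = 2287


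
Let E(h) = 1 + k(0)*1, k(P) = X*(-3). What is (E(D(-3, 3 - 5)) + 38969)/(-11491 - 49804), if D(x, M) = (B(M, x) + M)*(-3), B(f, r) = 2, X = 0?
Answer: -7794/12259 ≈ -0.63578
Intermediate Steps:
k(P) = 0 (k(P) = 0*(-3) = 0)
D(x, M) = -6 - 3*M (D(x, M) = (2 + M)*(-3) = -6 - 3*M)
E(h) = 1 (E(h) = 1 + 0*1 = 1 + 0 = 1)
(E(D(-3, 3 - 5)) + 38969)/(-11491 - 49804) = (1 + 38969)/(-11491 - 49804) = 38970/(-61295) = 38970*(-1/61295) = -7794/12259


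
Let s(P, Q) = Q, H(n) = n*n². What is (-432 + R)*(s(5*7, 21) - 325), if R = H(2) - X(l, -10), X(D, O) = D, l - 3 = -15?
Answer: 125248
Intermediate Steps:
l = -12 (l = 3 - 15 = -12)
H(n) = n³
R = 20 (R = 2³ - 1*(-12) = 8 + 12 = 20)
(-432 + R)*(s(5*7, 21) - 325) = (-432 + 20)*(21 - 325) = -412*(-304) = 125248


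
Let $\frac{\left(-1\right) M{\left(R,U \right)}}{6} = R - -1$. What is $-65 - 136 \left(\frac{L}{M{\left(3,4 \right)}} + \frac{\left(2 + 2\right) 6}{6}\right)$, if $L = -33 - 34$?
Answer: $- \frac{2966}{3} \approx -988.67$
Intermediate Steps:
$L = -67$
$M{\left(R,U \right)} = -6 - 6 R$ ($M{\left(R,U \right)} = - 6 \left(R - -1\right) = - 6 \left(R + 1\right) = - 6 \left(1 + R\right) = -6 - 6 R$)
$-65 - 136 \left(\frac{L}{M{\left(3,4 \right)}} + \frac{\left(2 + 2\right) 6}{6}\right) = -65 - 136 \left(- \frac{67}{-6 - 18} + \frac{\left(2 + 2\right) 6}{6}\right) = -65 - 136 \left(- \frac{67}{-6 - 18} + 4 \cdot 6 \cdot \frac{1}{6}\right) = -65 - 136 \left(- \frac{67}{-24} + 24 \cdot \frac{1}{6}\right) = -65 - 136 \left(\left(-67\right) \left(- \frac{1}{24}\right) + 4\right) = -65 - 136 \left(\frac{67}{24} + 4\right) = -65 - \frac{2771}{3} = - \frac{2966}{3}$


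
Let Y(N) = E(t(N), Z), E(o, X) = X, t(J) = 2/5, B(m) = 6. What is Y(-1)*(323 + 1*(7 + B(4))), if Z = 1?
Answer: 336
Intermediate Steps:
t(J) = ⅖ (t(J) = 2*(⅕) = ⅖)
Y(N) = 1
Y(-1)*(323 + 1*(7 + B(4))) = 1*(323 + 1*(7 + 6)) = 1*(323 + 1*13) = 1*(323 + 13) = 1*336 = 336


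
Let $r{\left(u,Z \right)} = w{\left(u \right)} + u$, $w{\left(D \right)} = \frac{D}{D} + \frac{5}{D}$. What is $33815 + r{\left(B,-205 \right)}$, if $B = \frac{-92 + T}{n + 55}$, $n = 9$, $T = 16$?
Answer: $\frac{10278423}{304} \approx 33811.0$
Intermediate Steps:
$w{\left(D \right)} = 1 + \frac{5}{D}$
$B = - \frac{19}{16}$ ($B = \frac{-92 + 16}{9 + 55} = - \frac{76}{64} = \left(-76\right) \frac{1}{64} = - \frac{19}{16} \approx -1.1875$)
$r{\left(u,Z \right)} = u + \frac{5 + u}{u}$ ($r{\left(u,Z \right)} = \frac{5 + u}{u} + u = u + \frac{5 + u}{u}$)
$33815 + r{\left(B,-205 \right)} = 33815 + \left(1 - \frac{19}{16} + \frac{5}{- \frac{19}{16}}\right) = 33815 + \left(1 - \frac{19}{16} + 5 \left(- \frac{16}{19}\right)\right) = 33815 - \frac{1337}{304} = \frac{10278423}{304}$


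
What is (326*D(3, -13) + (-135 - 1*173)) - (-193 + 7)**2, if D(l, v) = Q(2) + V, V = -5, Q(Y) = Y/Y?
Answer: -36208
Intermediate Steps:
Q(Y) = 1
D(l, v) = -4 (D(l, v) = 1 - 5 = -4)
(326*D(3, -13) + (-135 - 1*173)) - (-193 + 7)**2 = (326*(-4) + (-135 - 1*173)) - (-193 + 7)**2 = (-1304 + (-135 - 173)) - 1*(-186)**2 = (-1304 - 308) - 1*34596 = -1612 - 34596 = -36208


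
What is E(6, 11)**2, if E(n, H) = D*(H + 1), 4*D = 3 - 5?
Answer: 36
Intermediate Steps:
D = -1/2 (D = (3 - 5)/4 = (1/4)*(-2) = -1/2 ≈ -0.50000)
E(n, H) = -1/2 - H/2 (E(n, H) = -(H + 1)/2 = -(1 + H)/2 = -1/2 - H/2)
E(6, 11)**2 = (-1/2 - 1/2*11)**2 = (-1/2 - 11/2)**2 = (-6)**2 = 36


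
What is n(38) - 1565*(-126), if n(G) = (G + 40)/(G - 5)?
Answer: 2169116/11 ≈ 1.9719e+5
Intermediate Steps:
n(G) = (40 + G)/(-5 + G)
n(38) - 1565*(-126) = (40 + 38)/(-5 + 38) - 1565*(-126) = 78/33 + 197190 = (1/33)*78 + 197190 = 26/11 + 197190 = 2169116/11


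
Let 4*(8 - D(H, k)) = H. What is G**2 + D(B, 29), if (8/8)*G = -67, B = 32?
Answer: 4489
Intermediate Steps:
D(H, k) = 8 - H/4
G = -67
G**2 + D(B, 29) = (-67)**2 + (8 - 1/4*32) = 4489 + (8 - 8) = 4489 + 0 = 4489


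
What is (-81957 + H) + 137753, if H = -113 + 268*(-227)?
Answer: -5153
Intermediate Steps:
H = -60949 (H = -113 - 60836 = -60949)
(-81957 + H) + 137753 = (-81957 - 60949) + 137753 = -142906 + 137753 = -5153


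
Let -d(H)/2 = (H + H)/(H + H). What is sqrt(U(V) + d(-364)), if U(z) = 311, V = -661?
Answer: sqrt(309) ≈ 17.578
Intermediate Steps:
d(H) = -2 (d(H) = -2*(H + H)/(H + H) = -2*2*H/(2*H) = -2*2*H*1/(2*H) = -2*1 = -2)
sqrt(U(V) + d(-364)) = sqrt(311 - 2) = sqrt(309)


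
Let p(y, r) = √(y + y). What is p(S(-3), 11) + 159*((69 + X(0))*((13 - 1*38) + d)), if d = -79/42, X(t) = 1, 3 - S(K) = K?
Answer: -299185 + 2*√3 ≈ -2.9918e+5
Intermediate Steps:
S(K) = 3 - K
p(y, r) = √2*√y (p(y, r) = √(2*y) = √2*√y)
d = -79/42 (d = -79*1/42 = -79/42 ≈ -1.8810)
p(S(-3), 11) + 159*((69 + X(0))*((13 - 1*38) + d)) = √2*√(3 - 1*(-3)) + 159*((69 + 1)*((13 - 1*38) - 79/42)) = √2*√(3 + 3) + 159*(70*((13 - 38) - 79/42)) = √2*√6 + 159*(70*(-25 - 79/42)) = 2*√3 + 159*(70*(-1129/42)) = 2*√3 + 159*(-5645/3) = 2*√3 - 299185 = -299185 + 2*√3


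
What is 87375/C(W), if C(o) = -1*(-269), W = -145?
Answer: 87375/269 ≈ 324.81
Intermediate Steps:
C(o) = 269
87375/C(W) = 87375/269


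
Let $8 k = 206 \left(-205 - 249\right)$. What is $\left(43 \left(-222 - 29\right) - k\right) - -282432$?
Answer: $\frac{566659}{2} \approx 2.8333 \cdot 10^{5}$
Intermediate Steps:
$k = - \frac{23381}{2}$ ($k = \frac{206 \left(-205 - 249\right)}{8} = \frac{206 \left(-454\right)}{8} = \frac{1}{8} \left(-93524\right) = - \frac{23381}{2} \approx -11691.0$)
$\left(43 \left(-222 - 29\right) - k\right) - -282432 = \left(43 \left(-222 - 29\right) - - \frac{23381}{2}\right) - -282432 = \left(43 \left(-251\right) + \frac{23381}{2}\right) + 282432 = \left(-10793 + \frac{23381}{2}\right) + 282432 = \frac{1795}{2} + 282432 = \frac{566659}{2}$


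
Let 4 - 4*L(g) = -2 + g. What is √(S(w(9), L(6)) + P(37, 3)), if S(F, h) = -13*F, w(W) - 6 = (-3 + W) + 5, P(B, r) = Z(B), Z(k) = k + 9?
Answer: 5*I*√7 ≈ 13.229*I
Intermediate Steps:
Z(k) = 9 + k
L(g) = 3/2 - g/4 (L(g) = 1 - (-2 + g)/4 = 1 + (½ - g/4) = 3/2 - g/4)
P(B, r) = 9 + B
w(W) = 8 + W (w(W) = 6 + ((-3 + W) + 5) = 6 + (2 + W) = 8 + W)
√(S(w(9), L(6)) + P(37, 3)) = √(-13*(8 + 9) + (9 + 37)) = √(-13*17 + 46) = √(-221 + 46) = √(-175) = 5*I*√7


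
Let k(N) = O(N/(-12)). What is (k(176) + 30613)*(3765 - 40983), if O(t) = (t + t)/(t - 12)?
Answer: -5696977869/5 ≈ -1.1394e+9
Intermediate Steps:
O(t) = 2*t/(-12 + t) (O(t) = (2*t)/(-12 + t) = 2*t/(-12 + t))
k(N) = -N/(6*(-12 - N/12)) (k(N) = 2*(N/(-12))/(-12 + N/(-12)) = 2*(N*(-1/12))/(-12 + N*(-1/12)) = 2*(-N/12)/(-12 - N/12) = -N/(6*(-12 - N/12)))
(k(176) + 30613)*(3765 - 40983) = (2*176/(144 + 176) + 30613)*(3765 - 40983) = (2*176/320 + 30613)*(-37218) = (2*176*(1/320) + 30613)*(-37218) = (11/10 + 30613)*(-37218) = (306141/10)*(-37218) = -5696977869/5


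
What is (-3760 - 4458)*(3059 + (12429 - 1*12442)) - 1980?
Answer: -25034008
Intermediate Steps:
(-3760 - 4458)*(3059 + (12429 - 1*12442)) - 1980 = -8218*(3059 + (12429 - 12442)) - 1980 = -8218*(3059 - 13) - 1980 = -8218*3046 - 1980 = -25032028 - 1980 = -25034008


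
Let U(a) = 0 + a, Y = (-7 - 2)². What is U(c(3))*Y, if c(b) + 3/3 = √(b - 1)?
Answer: -81 + 81*√2 ≈ 33.551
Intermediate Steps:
c(b) = -1 + √(-1 + b) (c(b) = -1 + √(b - 1) = -1 + √(-1 + b))
Y = 81 (Y = (-9)² = 81)
U(a) = a
U(c(3))*Y = (-1 + √(-1 + 3))*81 = (-1 + √2)*81 = -81 + 81*√2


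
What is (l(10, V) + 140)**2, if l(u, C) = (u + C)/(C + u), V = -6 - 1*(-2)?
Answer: 19881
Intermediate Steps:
V = -4 (V = -6 + 2 = -4)
l(u, C) = 1 (l(u, C) = (C + u)/(C + u) = 1)
(l(10, V) + 140)**2 = (1 + 140)**2 = 141**2 = 19881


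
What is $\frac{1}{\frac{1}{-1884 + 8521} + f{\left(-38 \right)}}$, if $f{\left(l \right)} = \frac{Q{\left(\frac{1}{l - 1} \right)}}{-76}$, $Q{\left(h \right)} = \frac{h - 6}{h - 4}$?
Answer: $- \frac{79192684}{1547763} \approx -51.166$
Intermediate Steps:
$Q{\left(h \right)} = \frac{-6 + h}{-4 + h}$
$f{\left(l \right)} = - \frac{-6 + \frac{1}{-1 + l}}{76 \left(-4 + \frac{1}{-1 + l}\right)}$ ($f{\left(l \right)} = \frac{\frac{1}{-4 + \frac{1}{l - 1}} \left(-6 + \frac{1}{l - 1}\right)}{-76} = \frac{-6 + \frac{1}{-1 + l}}{-4 + \frac{1}{-1 + l}} \left(- \frac{1}{76}\right) = - \frac{-6 + \frac{1}{-1 + l}}{76 \left(-4 + \frac{1}{-1 + l}\right)}$)
$\frac{1}{\frac{1}{-1884 + 8521} + f{\left(-38 \right)}} = \frac{1}{\frac{1}{-1884 + 8521} + \frac{7 - -228}{76 \left(-5 + 4 \left(-38\right)\right)}} = \frac{1}{\frac{1}{6637} + \frac{7 + 228}{76 \left(-5 - 152\right)}} = \frac{1}{\frac{1}{6637} + \frac{1}{76} \frac{1}{-157} \cdot 235} = \frac{1}{\frac{1}{6637} + \frac{1}{76} \left(- \frac{1}{157}\right) 235} = \frac{1}{\frac{1}{6637} - \frac{235}{11932}} = \frac{1}{- \frac{1547763}{79192684}} = - \frac{79192684}{1547763}$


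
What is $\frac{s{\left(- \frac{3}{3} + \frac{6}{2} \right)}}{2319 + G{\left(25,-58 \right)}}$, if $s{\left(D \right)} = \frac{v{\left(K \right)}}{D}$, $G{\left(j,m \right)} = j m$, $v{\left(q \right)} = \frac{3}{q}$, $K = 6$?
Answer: $\frac{1}{3476} \approx 0.00028769$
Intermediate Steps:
$s{\left(D \right)} = \frac{1}{2 D}$ ($s{\left(D \right)} = \frac{3 \cdot \frac{1}{6}}{D} = \frac{1}{2 D}$)
$\frac{s{\left(- \frac{3}{3} + \frac{6}{2} \right)}}{2319 + G{\left(25,-58 \right)}} = \frac{\frac{1}{2} \frac{1}{- \frac{3}{3} + \frac{6}{2}}}{2319 + 25 \left(-58\right)} = \frac{\frac{1}{2} \frac{1}{\left(-3\right) \frac{1}{3} + 6 \cdot \frac{1}{2}}}{2319 - 1450} = \frac{\frac{1}{2} \frac{1}{-1 + 3}}{869} = \frac{1}{2 \cdot 2} \cdot \frac{1}{869} = \frac{1}{2} \cdot \frac{1}{2} \cdot \frac{1}{869} = \frac{1}{4} \cdot \frac{1}{869} = \frac{1}{3476}$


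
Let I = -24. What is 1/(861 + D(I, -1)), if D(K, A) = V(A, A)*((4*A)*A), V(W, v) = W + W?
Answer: 1/853 ≈ 0.0011723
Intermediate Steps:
V(W, v) = 2*W
D(K, A) = 8*A**3 (D(K, A) = (2*A)*((4*A)*A) = (2*A)*(4*A**2) = 8*A**3)
1/(861 + D(I, -1)) = 1/(861 + 8*(-1)**3) = 1/(861 + 8*(-1)) = 1/(861 - 8) = 1/853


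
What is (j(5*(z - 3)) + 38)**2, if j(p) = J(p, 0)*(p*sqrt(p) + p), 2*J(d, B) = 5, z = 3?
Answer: 1444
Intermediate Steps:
J(d, B) = 5/2 (J(d, B) = (1/2)*5 = 5/2)
j(p) = 5*p/2 + 5*p**(3/2)/2 (j(p) = 5*(p*sqrt(p) + p)/2 = 5*(p**(3/2) + p)/2 = 5*(p + p**(3/2))/2 = 5*p/2 + 5*p**(3/2)/2)
(j(5*(z - 3)) + 38)**2 = ((5*(5*(3 - 3))/2 + 5*(5*(3 - 3))**(3/2)/2) + 38)**2 = ((5*(5*0)/2 + 5*(5*0)**(3/2)/2) + 38)**2 = (((5/2)*0 + 5*0**(3/2)/2) + 38)**2 = ((0 + (5/2)*0) + 38)**2 = ((0 + 0) + 38)**2 = (0 + 38)**2 = 38**2 = 1444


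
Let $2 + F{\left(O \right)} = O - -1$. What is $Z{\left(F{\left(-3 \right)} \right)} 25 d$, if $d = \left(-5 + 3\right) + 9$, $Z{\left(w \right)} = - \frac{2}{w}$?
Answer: $\frac{175}{2} \approx 87.5$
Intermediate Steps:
$F{\left(O \right)} = -1 + O$ ($F{\left(O \right)} = -2 + \left(O - -1\right) = -2 + \left(O + 1\right) = -2 + \left(1 + O\right) = -1 + O$)
$d = 7$ ($d = -2 + 9 = 7$)
$Z{\left(F{\left(-3 \right)} \right)} 25 d = - \frac{2}{-1 - 3} \cdot 25 \cdot 7 = - \frac{2}{-4} \cdot 25 \cdot 7 = \left(-2\right) \left(- \frac{1}{4}\right) 25 \cdot 7 = \frac{1}{2} \cdot 25 \cdot 7 = \frac{25}{2} \cdot 7 = \frac{175}{2}$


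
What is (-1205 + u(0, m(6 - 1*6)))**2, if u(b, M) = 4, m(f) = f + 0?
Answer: 1442401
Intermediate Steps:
m(f) = f
(-1205 + u(0, m(6 - 1*6)))**2 = (-1205 + 4)**2 = (-1201)**2 = 1442401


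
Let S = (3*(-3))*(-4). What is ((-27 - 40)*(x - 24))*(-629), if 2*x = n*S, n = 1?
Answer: -252858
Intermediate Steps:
S = 36 (S = -9*(-4) = 36)
x = 18 (x = (1*36)/2 = (1/2)*36 = 18)
((-27 - 40)*(x - 24))*(-629) = ((-27 - 40)*(18 - 24))*(-629) = -67*(-6)*(-629) = 402*(-629) = -252858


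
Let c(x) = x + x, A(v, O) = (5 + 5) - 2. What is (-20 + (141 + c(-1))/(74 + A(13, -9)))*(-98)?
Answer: 73549/41 ≈ 1793.9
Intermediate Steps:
A(v, O) = 8 (A(v, O) = 10 - 2 = 8)
c(x) = 2*x
(-20 + (141 + c(-1))/(74 + A(13, -9)))*(-98) = (-20 + (141 + 2*(-1))/(74 + 8))*(-98) = (-20 + (141 - 2)/82)*(-98) = (-20 + 139*(1/82))*(-98) = (-20 + 139/82)*(-98) = -1501/82*(-98) = 73549/41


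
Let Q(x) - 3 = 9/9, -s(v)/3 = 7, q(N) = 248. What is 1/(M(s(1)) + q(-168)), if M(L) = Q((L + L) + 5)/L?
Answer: 21/5204 ≈ 0.0040354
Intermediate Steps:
s(v) = -21 (s(v) = -3*7 = -21)
Q(x) = 4 (Q(x) = 3 + 9/9 = 3 + 9*(⅑) = 3 + 1 = 4)
M(L) = 4/L
1/(M(s(1)) + q(-168)) = 1/(4/(-21) + 248) = 1/(4*(-1/21) + 248) = 1/(-4/21 + 248) = 1/(5204/21) = 21/5204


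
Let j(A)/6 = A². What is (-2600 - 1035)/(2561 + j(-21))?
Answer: -3635/5207 ≈ -0.69810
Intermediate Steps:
j(A) = 6*A²
(-2600 - 1035)/(2561 + j(-21)) = (-2600 - 1035)/(2561 + 6*(-21)²) = -3635/(2561 + 6*441) = -3635/(2561 + 2646) = -3635/5207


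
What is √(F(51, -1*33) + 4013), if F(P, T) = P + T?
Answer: √4031 ≈ 63.490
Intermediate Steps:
√(F(51, -1*33) + 4013) = √((51 - 1*33) + 4013) = √((51 - 33) + 4013) = √(18 + 4013) = √4031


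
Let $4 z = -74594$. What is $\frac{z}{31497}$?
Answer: $- \frac{37297}{62994} \approx -0.59207$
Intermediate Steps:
$z = - \frac{37297}{2}$ ($z = \frac{1}{4} \left(-74594\right) = - \frac{37297}{2} \approx -18649.0$)
$\frac{z}{31497} = - \frac{37297}{2 \cdot 31497} = \left(- \frac{37297}{2}\right) \frac{1}{31497} = - \frac{37297}{62994}$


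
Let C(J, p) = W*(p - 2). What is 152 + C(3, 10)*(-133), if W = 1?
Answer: -912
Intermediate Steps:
C(J, p) = -2 + p (C(J, p) = 1*(p - 2) = 1*(-2 + p) = -2 + p)
152 + C(3, 10)*(-133) = 152 + (-2 + 10)*(-133) = 152 + 8*(-133) = 152 - 1064 = -912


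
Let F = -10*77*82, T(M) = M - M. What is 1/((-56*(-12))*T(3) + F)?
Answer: -1/63140 ≈ -1.5838e-5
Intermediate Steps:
T(M) = 0
F = -63140 (F = -770*82 = -63140)
1/((-56*(-12))*T(3) + F) = 1/(-56*(-12)*0 - 63140) = 1/(672*0 - 63140) = 1/(0 - 63140) = 1/(-63140) = -1/63140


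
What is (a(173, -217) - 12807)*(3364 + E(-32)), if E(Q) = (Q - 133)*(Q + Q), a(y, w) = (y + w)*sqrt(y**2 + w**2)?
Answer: -178324668 - 612656*sqrt(77018) ≈ -3.4835e+8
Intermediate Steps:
a(y, w) = sqrt(w**2 + y**2)*(w + y) (a(y, w) = (w + y)*sqrt(w**2 + y**2) = sqrt(w**2 + y**2)*(w + y))
E(Q) = 2*Q*(-133 + Q) (E(Q) = (-133 + Q)*(2*Q) = 2*Q*(-133 + Q))
(a(173, -217) - 12807)*(3364 + E(-32)) = (sqrt((-217)**2 + 173**2)*(-217 + 173) - 12807)*(3364 + 2*(-32)*(-133 - 32)) = (sqrt(47089 + 29929)*(-44) - 12807)*(3364 + 2*(-32)*(-165)) = (sqrt(77018)*(-44) - 12807)*(3364 + 10560) = (-44*sqrt(77018) - 12807)*13924 = (-12807 - 44*sqrt(77018))*13924 = -178324668 - 612656*sqrt(77018)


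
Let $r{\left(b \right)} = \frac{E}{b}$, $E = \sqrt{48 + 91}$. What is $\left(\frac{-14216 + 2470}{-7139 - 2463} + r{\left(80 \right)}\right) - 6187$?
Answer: $- \frac{29697914}{4801} + \frac{\sqrt{139}}{80} \approx -6185.6$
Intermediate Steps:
$E = \sqrt{139} \approx 11.79$
$r{\left(b \right)} = \frac{\sqrt{139}}{b}$
$\left(\frac{-14216 + 2470}{-7139 - 2463} + r{\left(80 \right)}\right) - 6187 = \left(\frac{-14216 + 2470}{-7139 - 2463} + \frac{\sqrt{139}}{80}\right) - 6187 = \left(- \frac{11746}{-9602} + \sqrt{139} \cdot \frac{1}{80}\right) - 6187 = \left(\left(-11746\right) \left(- \frac{1}{9602}\right) + \frac{\sqrt{139}}{80}\right) - 6187 = \left(\frac{5873}{4801} + \frac{\sqrt{139}}{80}\right) - 6187 = - \frac{29697914}{4801} + \frac{\sqrt{139}}{80}$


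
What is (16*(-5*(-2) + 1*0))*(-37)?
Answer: -5920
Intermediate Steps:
(16*(-5*(-2) + 1*0))*(-37) = (16*(10 + 0))*(-37) = (16*10)*(-37) = 160*(-37) = -5920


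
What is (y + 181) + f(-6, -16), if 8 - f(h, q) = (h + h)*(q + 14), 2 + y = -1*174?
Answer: -11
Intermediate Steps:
y = -176 (y = -2 - 1*174 = -2 - 174 = -176)
f(h, q) = 8 - 2*h*(14 + q) (f(h, q) = 8 - (h + h)*(q + 14) = 8 - 2*h*(14 + q))
(y + 181) + f(-6, -16) = (-176 + 181) + (8 - 28*(-6) - 2*(-6)*(-16)) = 5 + (8 + 168 - 192) = 5 - 16 = -11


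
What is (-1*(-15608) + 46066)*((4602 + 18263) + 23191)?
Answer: 2840457744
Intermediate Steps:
(-1*(-15608) + 46066)*((4602 + 18263) + 23191) = (15608 + 46066)*(22865 + 23191) = 61674*46056 = 2840457744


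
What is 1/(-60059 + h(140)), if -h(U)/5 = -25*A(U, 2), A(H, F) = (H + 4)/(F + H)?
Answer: -71/4255189 ≈ -1.6686e-5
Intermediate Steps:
A(H, F) = (4 + H)/(F + H)
h(U) = 125*(4 + U)/(2 + U) (h(U) = -(-125)*(4 + U)/(2 + U) = 125*(4 + U)/(2 + U))
1/(-60059 + h(140)) = 1/(-60059 + 125*(4 + 140)/(2 + 140)) = 1/(-60059 + 125*144/142) = 1/(-60059 + 125*(1/142)*144) = 1/(-60059 + 9000/71) = 1/(-4255189/71) = -71/4255189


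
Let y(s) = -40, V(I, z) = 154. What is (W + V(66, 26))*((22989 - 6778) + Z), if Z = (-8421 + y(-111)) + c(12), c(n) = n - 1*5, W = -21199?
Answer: -163246065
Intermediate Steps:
c(n) = -5 + n (c(n) = n - 5 = -5 + n)
Z = -8454 (Z = (-8421 - 40) + (-5 + 12) = -8461 + 7 = -8454)
(W + V(66, 26))*((22989 - 6778) + Z) = (-21199 + 154)*((22989 - 6778) - 8454) = -21045*(16211 - 8454) = -21045*7757 = -163246065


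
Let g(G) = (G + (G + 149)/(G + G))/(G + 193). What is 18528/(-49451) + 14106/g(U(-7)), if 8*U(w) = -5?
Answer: -1789260120438/78676541 ≈ -22742.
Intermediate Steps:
U(w) = -5/8 (U(w) = (1/8)*(-5) = -5/8)
g(G) = (G + (149 + G)/(2*G))/(193 + G) (g(G) = (G + (149 + G)/((2*G)))/(193 + G) = (G + (149 + G)*(1/(2*G)))/(193 + G) = (G + (149 + G)/(2*G))/(193 + G))
18528/(-49451) + 14106/g(U(-7)) = 18528/(-49451) + 14106/(((149 - 5/8 + 2*(-5/8)**2)/(2*(-5/8)*(193 - 5/8)))) = 18528*(-1/49451) + 14106/(((1/2)*(-8/5)*(149 - 5/8 + 2*(25/64))/(1539/8))) = -18528/49451 + 14106/(((1/2)*(-8/5)*(8/1539)*(149 - 5/8 + 25/32))) = -18528/49451 + 14106/(((1/2)*(-8/5)*(8/1539)*(4773/32))) = -18528/49451 + 14106/(-1591/2565) = -18528/49451 + 14106*(-2565/1591) = -18528/49451 - 36181890/1591 = -1789260120438/78676541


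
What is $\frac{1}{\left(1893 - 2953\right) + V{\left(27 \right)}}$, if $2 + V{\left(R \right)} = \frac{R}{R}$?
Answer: $- \frac{1}{1061} \approx -0.00094251$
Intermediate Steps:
$V{\left(R \right)} = -1$ ($V{\left(R \right)} = -2 + \frac{R}{R} = -2 + 1 = -1$)
$\frac{1}{\left(1893 - 2953\right) + V{\left(27 \right)}} = \frac{1}{\left(1893 - 2953\right) - 1} = \frac{1}{-1060 - 1} = \frac{1}{-1061} = - \frac{1}{1061}$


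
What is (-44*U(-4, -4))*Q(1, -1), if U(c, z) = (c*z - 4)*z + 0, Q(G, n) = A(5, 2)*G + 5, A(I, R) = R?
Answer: 14784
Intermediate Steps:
Q(G, n) = 5 + 2*G (Q(G, n) = 2*G + 5 = 5 + 2*G)
U(c, z) = z*(-4 + c*z) (U(c, z) = (-4 + c*z)*z + 0 = z*(-4 + c*z) + 0 = z*(-4 + c*z))
(-44*U(-4, -4))*Q(1, -1) = (-(-176)*(-4 - 4*(-4)))*(5 + 2*1) = (-(-176)*(-4 + 16))*(5 + 2) = -(-176)*12*7 = -44*(-48)*7 = 2112*7 = 14784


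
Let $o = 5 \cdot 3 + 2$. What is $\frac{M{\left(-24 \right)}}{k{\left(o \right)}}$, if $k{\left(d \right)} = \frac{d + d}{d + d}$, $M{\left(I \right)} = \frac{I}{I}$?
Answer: $1$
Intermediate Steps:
$M{\left(I \right)} = 1$
$o = 17$ ($o = 15 + 2 = 17$)
$k{\left(d \right)} = 1$ ($k{\left(d \right)} = \frac{2 d}{2 d} = 2 d \frac{1}{2 d} = 1$)
$\frac{M{\left(-24 \right)}}{k{\left(o \right)}} = 1 \cdot 1^{-1} = 1 \cdot 1 = 1$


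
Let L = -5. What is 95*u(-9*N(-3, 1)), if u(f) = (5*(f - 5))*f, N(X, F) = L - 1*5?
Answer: 3633750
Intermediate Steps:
N(X, F) = -10 (N(X, F) = -5 - 1*5 = -5 - 5 = -10)
u(f) = f*(-25 + 5*f) (u(f) = (5*(-5 + f))*f = (-25 + 5*f)*f = f*(-25 + 5*f))
95*u(-9*N(-3, 1)) = 95*(5*(-9*(-10))*(-5 - 9*(-10))) = 95*(5*90*(-5 + 90)) = 95*(5*90*85) = 95*38250 = 3633750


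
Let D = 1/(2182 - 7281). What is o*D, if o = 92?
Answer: -92/5099 ≈ -0.018043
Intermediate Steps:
D = -1/5099 (D = 1/(-5099) = -1/5099 ≈ -0.00019612)
o*D = 92*(-1/5099) = -92/5099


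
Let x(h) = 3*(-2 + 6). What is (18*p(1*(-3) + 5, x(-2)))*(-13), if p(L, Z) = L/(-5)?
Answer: 468/5 ≈ 93.600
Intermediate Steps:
x(h) = 12 (x(h) = 3*4 = 12)
p(L, Z) = -L/5
(18*p(1*(-3) + 5, x(-2)))*(-13) = (18*(-(1*(-3) + 5)/5))*(-13) = (18*(-(-3 + 5)/5))*(-13) = (18*(-1/5*2))*(-13) = (18*(-2/5))*(-13) = -36/5*(-13) = 468/5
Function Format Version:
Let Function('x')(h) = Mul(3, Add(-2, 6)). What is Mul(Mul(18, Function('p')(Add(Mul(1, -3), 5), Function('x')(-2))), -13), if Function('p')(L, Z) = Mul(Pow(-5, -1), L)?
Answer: Rational(468, 5) ≈ 93.600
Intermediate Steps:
Function('x')(h) = 12 (Function('x')(h) = Mul(3, 4) = 12)
Function('p')(L, Z) = Mul(Rational(-1, 5), L)
Mul(Mul(18, Function('p')(Add(Mul(1, -3), 5), Function('x')(-2))), -13) = Mul(Mul(18, Mul(Rational(-1, 5), Add(Mul(1, -3), 5))), -13) = Mul(Mul(18, Mul(Rational(-1, 5), Add(-3, 5))), -13) = Mul(Mul(18, Mul(Rational(-1, 5), 2)), -13) = Mul(Mul(18, Rational(-2, 5)), -13) = Mul(Rational(-36, 5), -13) = Rational(468, 5)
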